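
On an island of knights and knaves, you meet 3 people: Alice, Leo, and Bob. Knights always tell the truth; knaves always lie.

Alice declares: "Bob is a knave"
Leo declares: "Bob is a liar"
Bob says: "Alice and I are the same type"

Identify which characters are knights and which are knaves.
Alice is a knight.
Leo is a knight.
Bob is a knave.

Verification:
- Alice (knight) says "Bob is a knave" - this is TRUE because Bob is a knave.
- Leo (knight) says "Bob is a liar" - this is TRUE because Bob is a knave.
- Bob (knave) says "Alice and I are the same type" - this is FALSE (a lie) because Bob is a knave and Alice is a knight.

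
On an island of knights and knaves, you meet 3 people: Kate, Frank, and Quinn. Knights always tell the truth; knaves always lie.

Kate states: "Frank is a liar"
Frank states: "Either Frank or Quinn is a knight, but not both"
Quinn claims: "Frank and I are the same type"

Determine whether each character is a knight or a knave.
Kate is a knave.
Frank is a knight.
Quinn is a knave.

Verification:
- Kate (knave) says "Frank is a liar" - this is FALSE (a lie) because Frank is a knight.
- Frank (knight) says "Either Frank or Quinn is a knight, but not both" - this is TRUE because Frank is a knight and Quinn is a knave.
- Quinn (knave) says "Frank and I are the same type" - this is FALSE (a lie) because Quinn is a knave and Frank is a knight.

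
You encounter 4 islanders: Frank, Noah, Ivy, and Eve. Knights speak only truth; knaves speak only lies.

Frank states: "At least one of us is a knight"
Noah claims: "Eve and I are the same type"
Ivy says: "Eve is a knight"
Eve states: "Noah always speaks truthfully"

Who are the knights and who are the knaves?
Frank is a knight.
Noah is a knight.
Ivy is a knight.
Eve is a knight.

Verification:
- Frank (knight) says "At least one of us is a knight" - this is TRUE because Frank, Noah, Ivy, and Eve are knights.
- Noah (knight) says "Eve and I are the same type" - this is TRUE because Noah is a knight and Eve is a knight.
- Ivy (knight) says "Eve is a knight" - this is TRUE because Eve is a knight.
- Eve (knight) says "Noah always speaks truthfully" - this is TRUE because Noah is a knight.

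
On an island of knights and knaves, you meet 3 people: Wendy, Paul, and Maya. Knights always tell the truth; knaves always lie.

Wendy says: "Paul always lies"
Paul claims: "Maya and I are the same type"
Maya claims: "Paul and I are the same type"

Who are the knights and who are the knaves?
Wendy is a knave.
Paul is a knight.
Maya is a knight.

Verification:
- Wendy (knave) says "Paul always lies" - this is FALSE (a lie) because Paul is a knight.
- Paul (knight) says "Maya and I are the same type" - this is TRUE because Paul is a knight and Maya is a knight.
- Maya (knight) says "Paul and I are the same type" - this is TRUE because Maya is a knight and Paul is a knight.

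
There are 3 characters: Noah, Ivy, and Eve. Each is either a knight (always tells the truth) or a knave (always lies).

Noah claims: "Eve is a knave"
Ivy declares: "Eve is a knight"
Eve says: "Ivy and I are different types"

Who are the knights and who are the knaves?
Noah is a knight.
Ivy is a knave.
Eve is a knave.

Verification:
- Noah (knight) says "Eve is a knave" - this is TRUE because Eve is a knave.
- Ivy (knave) says "Eve is a knight" - this is FALSE (a lie) because Eve is a knave.
- Eve (knave) says "Ivy and I are different types" - this is FALSE (a lie) because Eve is a knave and Ivy is a knave.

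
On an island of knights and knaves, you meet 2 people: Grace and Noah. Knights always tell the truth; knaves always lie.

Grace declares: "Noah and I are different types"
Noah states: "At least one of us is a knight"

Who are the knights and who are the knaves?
Grace is a knave.
Noah is a knave.

Verification:
- Grace (knave) says "Noah and I are different types" - this is FALSE (a lie) because Grace is a knave and Noah is a knave.
- Noah (knave) says "At least one of us is a knight" - this is FALSE (a lie) because no one is a knight.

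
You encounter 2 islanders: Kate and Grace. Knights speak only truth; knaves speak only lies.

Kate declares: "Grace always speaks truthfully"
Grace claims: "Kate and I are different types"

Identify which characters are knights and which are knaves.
Kate is a knave.
Grace is a knave.

Verification:
- Kate (knave) says "Grace always speaks truthfully" - this is FALSE (a lie) because Grace is a knave.
- Grace (knave) says "Kate and I are different types" - this is FALSE (a lie) because Grace is a knave and Kate is a knave.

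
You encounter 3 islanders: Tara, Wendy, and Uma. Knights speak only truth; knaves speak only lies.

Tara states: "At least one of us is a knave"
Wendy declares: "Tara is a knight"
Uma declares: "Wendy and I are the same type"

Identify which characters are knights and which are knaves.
Tara is a knight.
Wendy is a knight.
Uma is a knave.

Verification:
- Tara (knight) says "At least one of us is a knave" - this is TRUE because Uma is a knave.
- Wendy (knight) says "Tara is a knight" - this is TRUE because Tara is a knight.
- Uma (knave) says "Wendy and I are the same type" - this is FALSE (a lie) because Uma is a knave and Wendy is a knight.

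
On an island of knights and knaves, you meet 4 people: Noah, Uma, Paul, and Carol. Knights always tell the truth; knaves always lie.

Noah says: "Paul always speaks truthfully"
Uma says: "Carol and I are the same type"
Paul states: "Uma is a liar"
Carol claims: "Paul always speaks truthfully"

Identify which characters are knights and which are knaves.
Noah is a knight.
Uma is a knave.
Paul is a knight.
Carol is a knight.

Verification:
- Noah (knight) says "Paul always speaks truthfully" - this is TRUE because Paul is a knight.
- Uma (knave) says "Carol and I are the same type" - this is FALSE (a lie) because Uma is a knave and Carol is a knight.
- Paul (knight) says "Uma is a liar" - this is TRUE because Uma is a knave.
- Carol (knight) says "Paul always speaks truthfully" - this is TRUE because Paul is a knight.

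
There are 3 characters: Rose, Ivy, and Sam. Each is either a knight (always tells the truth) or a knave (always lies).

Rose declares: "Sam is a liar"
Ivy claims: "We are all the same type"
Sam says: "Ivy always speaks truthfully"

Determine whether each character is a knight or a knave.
Rose is a knight.
Ivy is a knave.
Sam is a knave.

Verification:
- Rose (knight) says "Sam is a liar" - this is TRUE because Sam is a knave.
- Ivy (knave) says "We are all the same type" - this is FALSE (a lie) because Rose is a knight and Ivy and Sam are knaves.
- Sam (knave) says "Ivy always speaks truthfully" - this is FALSE (a lie) because Ivy is a knave.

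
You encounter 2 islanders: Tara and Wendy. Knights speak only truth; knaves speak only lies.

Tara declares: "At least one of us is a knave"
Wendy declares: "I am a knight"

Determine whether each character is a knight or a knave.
Tara is a knight.
Wendy is a knave.

Verification:
- Tara (knight) says "At least one of us is a knave" - this is TRUE because Wendy is a knave.
- Wendy (knave) says "I am a knight" - this is FALSE (a lie) because Wendy is a knave.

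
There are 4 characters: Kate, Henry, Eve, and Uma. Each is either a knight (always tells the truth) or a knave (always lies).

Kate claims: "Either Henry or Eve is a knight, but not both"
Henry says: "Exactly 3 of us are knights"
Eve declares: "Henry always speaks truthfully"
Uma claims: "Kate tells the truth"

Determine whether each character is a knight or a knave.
Kate is a knave.
Henry is a knave.
Eve is a knave.
Uma is a knave.

Verification:
- Kate (knave) says "Either Henry or Eve is a knight, but not both" - this is FALSE (a lie) because Henry is a knave and Eve is a knave.
- Henry (knave) says "Exactly 3 of us are knights" - this is FALSE (a lie) because there are 0 knights.
- Eve (knave) says "Henry always speaks truthfully" - this is FALSE (a lie) because Henry is a knave.
- Uma (knave) says "Kate tells the truth" - this is FALSE (a lie) because Kate is a knave.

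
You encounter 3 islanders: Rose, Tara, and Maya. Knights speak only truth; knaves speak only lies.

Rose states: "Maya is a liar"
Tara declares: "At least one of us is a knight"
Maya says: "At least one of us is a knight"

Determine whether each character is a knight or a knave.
Rose is a knave.
Tara is a knight.
Maya is a knight.

Verification:
- Rose (knave) says "Maya is a liar" - this is FALSE (a lie) because Maya is a knight.
- Tara (knight) says "At least one of us is a knight" - this is TRUE because Tara and Maya are knights.
- Maya (knight) says "At least one of us is a knight" - this is TRUE because Tara and Maya are knights.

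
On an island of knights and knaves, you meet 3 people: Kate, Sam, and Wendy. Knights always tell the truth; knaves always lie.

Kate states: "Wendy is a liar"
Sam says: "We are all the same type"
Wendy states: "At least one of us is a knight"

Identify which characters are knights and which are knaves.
Kate is a knave.
Sam is a knave.
Wendy is a knight.

Verification:
- Kate (knave) says "Wendy is a liar" - this is FALSE (a lie) because Wendy is a knight.
- Sam (knave) says "We are all the same type" - this is FALSE (a lie) because Wendy is a knight and Kate and Sam are knaves.
- Wendy (knight) says "At least one of us is a knight" - this is TRUE because Wendy is a knight.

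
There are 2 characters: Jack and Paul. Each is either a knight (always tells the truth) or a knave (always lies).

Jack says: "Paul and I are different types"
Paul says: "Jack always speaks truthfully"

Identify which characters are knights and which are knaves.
Jack is a knave.
Paul is a knave.

Verification:
- Jack (knave) says "Paul and I are different types" - this is FALSE (a lie) because Jack is a knave and Paul is a knave.
- Paul (knave) says "Jack always speaks truthfully" - this is FALSE (a lie) because Jack is a knave.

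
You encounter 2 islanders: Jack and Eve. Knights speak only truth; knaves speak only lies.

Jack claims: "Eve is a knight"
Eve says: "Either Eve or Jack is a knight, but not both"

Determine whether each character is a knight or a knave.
Jack is a knave.
Eve is a knave.

Verification:
- Jack (knave) says "Eve is a knight" - this is FALSE (a lie) because Eve is a knave.
- Eve (knave) says "Either Eve or Jack is a knight, but not both" - this is FALSE (a lie) because Eve is a knave and Jack is a knave.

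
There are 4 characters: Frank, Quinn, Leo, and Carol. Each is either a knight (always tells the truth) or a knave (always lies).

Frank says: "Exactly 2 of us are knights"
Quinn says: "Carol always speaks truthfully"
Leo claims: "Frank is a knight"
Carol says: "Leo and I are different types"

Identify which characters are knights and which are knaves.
Frank is a knave.
Quinn is a knave.
Leo is a knave.
Carol is a knave.

Verification:
- Frank (knave) says "Exactly 2 of us are knights" - this is FALSE (a lie) because there are 0 knights.
- Quinn (knave) says "Carol always speaks truthfully" - this is FALSE (a lie) because Carol is a knave.
- Leo (knave) says "Frank is a knight" - this is FALSE (a lie) because Frank is a knave.
- Carol (knave) says "Leo and I are different types" - this is FALSE (a lie) because Carol is a knave and Leo is a knave.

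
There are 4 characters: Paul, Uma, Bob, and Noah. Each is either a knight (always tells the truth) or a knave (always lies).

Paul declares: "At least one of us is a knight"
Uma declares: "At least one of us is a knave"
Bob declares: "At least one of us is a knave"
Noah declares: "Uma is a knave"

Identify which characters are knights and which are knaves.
Paul is a knight.
Uma is a knight.
Bob is a knight.
Noah is a knave.

Verification:
- Paul (knight) says "At least one of us is a knight" - this is TRUE because Paul, Uma, and Bob are knights.
- Uma (knight) says "At least one of us is a knave" - this is TRUE because Noah is a knave.
- Bob (knight) says "At least one of us is a knave" - this is TRUE because Noah is a knave.
- Noah (knave) says "Uma is a knave" - this is FALSE (a lie) because Uma is a knight.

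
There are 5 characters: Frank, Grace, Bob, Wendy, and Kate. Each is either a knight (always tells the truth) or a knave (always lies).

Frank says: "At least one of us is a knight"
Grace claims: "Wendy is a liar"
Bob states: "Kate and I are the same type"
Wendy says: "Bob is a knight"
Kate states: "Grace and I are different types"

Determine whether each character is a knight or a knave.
Frank is a knight.
Grace is a knave.
Bob is a knight.
Wendy is a knight.
Kate is a knight.

Verification:
- Frank (knight) says "At least one of us is a knight" - this is TRUE because Frank, Bob, Wendy, and Kate are knights.
- Grace (knave) says "Wendy is a liar" - this is FALSE (a lie) because Wendy is a knight.
- Bob (knight) says "Kate and I are the same type" - this is TRUE because Bob is a knight and Kate is a knight.
- Wendy (knight) says "Bob is a knight" - this is TRUE because Bob is a knight.
- Kate (knight) says "Grace and I are different types" - this is TRUE because Kate is a knight and Grace is a knave.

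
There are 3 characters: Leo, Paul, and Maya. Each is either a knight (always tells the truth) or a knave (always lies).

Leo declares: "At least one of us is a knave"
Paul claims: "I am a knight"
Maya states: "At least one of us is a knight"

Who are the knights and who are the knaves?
Leo is a knight.
Paul is a knave.
Maya is a knight.

Verification:
- Leo (knight) says "At least one of us is a knave" - this is TRUE because Paul is a knave.
- Paul (knave) says "I am a knight" - this is FALSE (a lie) because Paul is a knave.
- Maya (knight) says "At least one of us is a knight" - this is TRUE because Leo and Maya are knights.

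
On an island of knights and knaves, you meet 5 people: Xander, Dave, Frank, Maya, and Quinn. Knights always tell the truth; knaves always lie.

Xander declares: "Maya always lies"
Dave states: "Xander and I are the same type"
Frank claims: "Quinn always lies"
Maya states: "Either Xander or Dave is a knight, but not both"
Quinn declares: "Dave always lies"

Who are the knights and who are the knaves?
Xander is a knight.
Dave is a knight.
Frank is a knight.
Maya is a knave.
Quinn is a knave.

Verification:
- Xander (knight) says "Maya always lies" - this is TRUE because Maya is a knave.
- Dave (knight) says "Xander and I are the same type" - this is TRUE because Dave is a knight and Xander is a knight.
- Frank (knight) says "Quinn always lies" - this is TRUE because Quinn is a knave.
- Maya (knave) says "Either Xander or Dave is a knight, but not both" - this is FALSE (a lie) because Xander is a knight and Dave is a knight.
- Quinn (knave) says "Dave always lies" - this is FALSE (a lie) because Dave is a knight.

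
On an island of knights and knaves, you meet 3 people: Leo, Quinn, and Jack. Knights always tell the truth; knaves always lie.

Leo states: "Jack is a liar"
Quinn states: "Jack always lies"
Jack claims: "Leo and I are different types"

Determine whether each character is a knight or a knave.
Leo is a knave.
Quinn is a knave.
Jack is a knight.

Verification:
- Leo (knave) says "Jack is a liar" - this is FALSE (a lie) because Jack is a knight.
- Quinn (knave) says "Jack always lies" - this is FALSE (a lie) because Jack is a knight.
- Jack (knight) says "Leo and I are different types" - this is TRUE because Jack is a knight and Leo is a knave.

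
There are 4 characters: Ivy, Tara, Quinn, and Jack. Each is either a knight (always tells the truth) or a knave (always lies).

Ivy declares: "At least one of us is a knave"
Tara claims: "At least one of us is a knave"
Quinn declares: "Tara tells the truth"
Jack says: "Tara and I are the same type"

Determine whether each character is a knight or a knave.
Ivy is a knight.
Tara is a knight.
Quinn is a knight.
Jack is a knave.

Verification:
- Ivy (knight) says "At least one of us is a knave" - this is TRUE because Jack is a knave.
- Tara (knight) says "At least one of us is a knave" - this is TRUE because Jack is a knave.
- Quinn (knight) says "Tara tells the truth" - this is TRUE because Tara is a knight.
- Jack (knave) says "Tara and I are the same type" - this is FALSE (a lie) because Jack is a knave and Tara is a knight.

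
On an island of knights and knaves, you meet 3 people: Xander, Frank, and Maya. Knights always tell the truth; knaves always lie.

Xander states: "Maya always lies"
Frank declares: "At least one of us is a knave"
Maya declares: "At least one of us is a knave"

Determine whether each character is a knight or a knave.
Xander is a knave.
Frank is a knight.
Maya is a knight.

Verification:
- Xander (knave) says "Maya always lies" - this is FALSE (a lie) because Maya is a knight.
- Frank (knight) says "At least one of us is a knave" - this is TRUE because Xander is a knave.
- Maya (knight) says "At least one of us is a knave" - this is TRUE because Xander is a knave.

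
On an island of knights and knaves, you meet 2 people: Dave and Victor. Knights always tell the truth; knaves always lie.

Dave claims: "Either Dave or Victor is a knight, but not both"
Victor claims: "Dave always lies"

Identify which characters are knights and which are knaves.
Dave is a knight.
Victor is a knave.

Verification:
- Dave (knight) says "Either Dave or Victor is a knight, but not both" - this is TRUE because Dave is a knight and Victor is a knave.
- Victor (knave) says "Dave always lies" - this is FALSE (a lie) because Dave is a knight.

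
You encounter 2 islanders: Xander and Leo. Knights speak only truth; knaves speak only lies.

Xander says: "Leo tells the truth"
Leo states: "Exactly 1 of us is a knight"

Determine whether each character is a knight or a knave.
Xander is a knave.
Leo is a knave.

Verification:
- Xander (knave) says "Leo tells the truth" - this is FALSE (a lie) because Leo is a knave.
- Leo (knave) says "Exactly 1 of us is a knight" - this is FALSE (a lie) because there are 0 knights.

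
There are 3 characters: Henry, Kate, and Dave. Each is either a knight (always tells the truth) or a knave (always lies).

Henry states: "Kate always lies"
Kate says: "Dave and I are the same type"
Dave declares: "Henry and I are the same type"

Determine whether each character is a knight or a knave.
Henry is a knight.
Kate is a knave.
Dave is a knight.

Verification:
- Henry (knight) says "Kate always lies" - this is TRUE because Kate is a knave.
- Kate (knave) says "Dave and I are the same type" - this is FALSE (a lie) because Kate is a knave and Dave is a knight.
- Dave (knight) says "Henry and I are the same type" - this is TRUE because Dave is a knight and Henry is a knight.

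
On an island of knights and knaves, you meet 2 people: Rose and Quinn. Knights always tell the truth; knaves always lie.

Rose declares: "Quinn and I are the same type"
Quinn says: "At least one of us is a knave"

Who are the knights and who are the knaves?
Rose is a knave.
Quinn is a knight.

Verification:
- Rose (knave) says "Quinn and I are the same type" - this is FALSE (a lie) because Rose is a knave and Quinn is a knight.
- Quinn (knight) says "At least one of us is a knave" - this is TRUE because Rose is a knave.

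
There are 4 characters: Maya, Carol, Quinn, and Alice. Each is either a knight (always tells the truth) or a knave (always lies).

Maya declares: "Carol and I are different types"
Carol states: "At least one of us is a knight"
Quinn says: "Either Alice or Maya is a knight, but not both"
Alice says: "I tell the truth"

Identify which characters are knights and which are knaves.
Maya is a knave.
Carol is a knave.
Quinn is a knave.
Alice is a knave.

Verification:
- Maya (knave) says "Carol and I are different types" - this is FALSE (a lie) because Maya is a knave and Carol is a knave.
- Carol (knave) says "At least one of us is a knight" - this is FALSE (a lie) because no one is a knight.
- Quinn (knave) says "Either Alice or Maya is a knight, but not both" - this is FALSE (a lie) because Alice is a knave and Maya is a knave.
- Alice (knave) says "I tell the truth" - this is FALSE (a lie) because Alice is a knave.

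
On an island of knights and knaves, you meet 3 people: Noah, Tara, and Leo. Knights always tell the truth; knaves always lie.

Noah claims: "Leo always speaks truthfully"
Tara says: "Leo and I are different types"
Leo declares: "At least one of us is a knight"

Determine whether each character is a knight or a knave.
Noah is a knave.
Tara is a knave.
Leo is a knave.

Verification:
- Noah (knave) says "Leo always speaks truthfully" - this is FALSE (a lie) because Leo is a knave.
- Tara (knave) says "Leo and I are different types" - this is FALSE (a lie) because Tara is a knave and Leo is a knave.
- Leo (knave) says "At least one of us is a knight" - this is FALSE (a lie) because no one is a knight.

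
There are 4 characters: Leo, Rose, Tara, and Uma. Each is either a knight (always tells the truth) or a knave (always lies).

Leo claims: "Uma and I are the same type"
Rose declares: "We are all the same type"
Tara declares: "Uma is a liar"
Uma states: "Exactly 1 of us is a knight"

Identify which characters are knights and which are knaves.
Leo is a knave.
Rose is a knave.
Tara is a knave.
Uma is a knight.

Verification:
- Leo (knave) says "Uma and I are the same type" - this is FALSE (a lie) because Leo is a knave and Uma is a knight.
- Rose (knave) says "We are all the same type" - this is FALSE (a lie) because Uma is a knight and Leo, Rose, and Tara are knaves.
- Tara (knave) says "Uma is a liar" - this is FALSE (a lie) because Uma is a knight.
- Uma (knight) says "Exactly 1 of us is a knight" - this is TRUE because there are 1 knights.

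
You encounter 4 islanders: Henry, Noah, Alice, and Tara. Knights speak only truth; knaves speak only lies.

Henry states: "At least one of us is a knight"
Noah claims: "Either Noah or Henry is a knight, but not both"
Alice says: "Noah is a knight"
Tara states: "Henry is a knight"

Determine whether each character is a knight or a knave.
Henry is a knave.
Noah is a knave.
Alice is a knave.
Tara is a knave.

Verification:
- Henry (knave) says "At least one of us is a knight" - this is FALSE (a lie) because no one is a knight.
- Noah (knave) says "Either Noah or Henry is a knight, but not both" - this is FALSE (a lie) because Noah is a knave and Henry is a knave.
- Alice (knave) says "Noah is a knight" - this is FALSE (a lie) because Noah is a knave.
- Tara (knave) says "Henry is a knight" - this is FALSE (a lie) because Henry is a knave.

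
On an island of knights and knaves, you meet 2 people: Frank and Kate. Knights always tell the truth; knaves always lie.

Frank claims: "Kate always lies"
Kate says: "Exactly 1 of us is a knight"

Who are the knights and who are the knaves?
Frank is a knave.
Kate is a knight.

Verification:
- Frank (knave) says "Kate always lies" - this is FALSE (a lie) because Kate is a knight.
- Kate (knight) says "Exactly 1 of us is a knight" - this is TRUE because there are 1 knights.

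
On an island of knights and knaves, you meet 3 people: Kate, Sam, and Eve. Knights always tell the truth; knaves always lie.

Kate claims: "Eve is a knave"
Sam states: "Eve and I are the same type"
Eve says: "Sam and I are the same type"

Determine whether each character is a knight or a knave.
Kate is a knave.
Sam is a knight.
Eve is a knight.

Verification:
- Kate (knave) says "Eve is a knave" - this is FALSE (a lie) because Eve is a knight.
- Sam (knight) says "Eve and I are the same type" - this is TRUE because Sam is a knight and Eve is a knight.
- Eve (knight) says "Sam and I are the same type" - this is TRUE because Eve is a knight and Sam is a knight.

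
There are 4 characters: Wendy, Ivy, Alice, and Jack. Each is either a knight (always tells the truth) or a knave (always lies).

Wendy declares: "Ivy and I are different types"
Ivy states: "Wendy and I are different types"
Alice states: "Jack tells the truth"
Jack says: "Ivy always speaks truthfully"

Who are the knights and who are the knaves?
Wendy is a knave.
Ivy is a knave.
Alice is a knave.
Jack is a knave.

Verification:
- Wendy (knave) says "Ivy and I are different types" - this is FALSE (a lie) because Wendy is a knave and Ivy is a knave.
- Ivy (knave) says "Wendy and I are different types" - this is FALSE (a lie) because Ivy is a knave and Wendy is a knave.
- Alice (knave) says "Jack tells the truth" - this is FALSE (a lie) because Jack is a knave.
- Jack (knave) says "Ivy always speaks truthfully" - this is FALSE (a lie) because Ivy is a knave.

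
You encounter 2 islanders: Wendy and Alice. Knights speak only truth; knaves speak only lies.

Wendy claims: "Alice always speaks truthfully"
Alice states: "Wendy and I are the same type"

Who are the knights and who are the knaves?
Wendy is a knight.
Alice is a knight.

Verification:
- Wendy (knight) says "Alice always speaks truthfully" - this is TRUE because Alice is a knight.
- Alice (knight) says "Wendy and I are the same type" - this is TRUE because Alice is a knight and Wendy is a knight.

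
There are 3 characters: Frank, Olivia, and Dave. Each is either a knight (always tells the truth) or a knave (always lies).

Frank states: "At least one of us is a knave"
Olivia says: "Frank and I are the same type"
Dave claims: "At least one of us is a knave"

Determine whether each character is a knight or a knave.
Frank is a knight.
Olivia is a knave.
Dave is a knight.

Verification:
- Frank (knight) says "At least one of us is a knave" - this is TRUE because Olivia is a knave.
- Olivia (knave) says "Frank and I are the same type" - this is FALSE (a lie) because Olivia is a knave and Frank is a knight.
- Dave (knight) says "At least one of us is a knave" - this is TRUE because Olivia is a knave.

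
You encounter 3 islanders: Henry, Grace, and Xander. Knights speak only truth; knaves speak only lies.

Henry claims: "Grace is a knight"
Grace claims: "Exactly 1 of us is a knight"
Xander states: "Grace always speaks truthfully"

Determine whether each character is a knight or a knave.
Henry is a knave.
Grace is a knave.
Xander is a knave.

Verification:
- Henry (knave) says "Grace is a knight" - this is FALSE (a lie) because Grace is a knave.
- Grace (knave) says "Exactly 1 of us is a knight" - this is FALSE (a lie) because there are 0 knights.
- Xander (knave) says "Grace always speaks truthfully" - this is FALSE (a lie) because Grace is a knave.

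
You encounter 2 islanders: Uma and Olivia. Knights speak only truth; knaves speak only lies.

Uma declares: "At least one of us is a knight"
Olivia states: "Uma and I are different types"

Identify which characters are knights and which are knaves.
Uma is a knave.
Olivia is a knave.

Verification:
- Uma (knave) says "At least one of us is a knight" - this is FALSE (a lie) because no one is a knight.
- Olivia (knave) says "Uma and I are different types" - this is FALSE (a lie) because Olivia is a knave and Uma is a knave.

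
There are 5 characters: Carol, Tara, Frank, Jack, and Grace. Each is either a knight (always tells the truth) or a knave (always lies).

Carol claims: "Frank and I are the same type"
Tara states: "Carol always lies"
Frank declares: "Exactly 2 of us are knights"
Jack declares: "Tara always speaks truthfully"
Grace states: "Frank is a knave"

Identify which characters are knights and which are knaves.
Carol is a knight.
Tara is a knave.
Frank is a knight.
Jack is a knave.
Grace is a knave.

Verification:
- Carol (knight) says "Frank and I are the same type" - this is TRUE because Carol is a knight and Frank is a knight.
- Tara (knave) says "Carol always lies" - this is FALSE (a lie) because Carol is a knight.
- Frank (knight) says "Exactly 2 of us are knights" - this is TRUE because there are 2 knights.
- Jack (knave) says "Tara always speaks truthfully" - this is FALSE (a lie) because Tara is a knave.
- Grace (knave) says "Frank is a knave" - this is FALSE (a lie) because Frank is a knight.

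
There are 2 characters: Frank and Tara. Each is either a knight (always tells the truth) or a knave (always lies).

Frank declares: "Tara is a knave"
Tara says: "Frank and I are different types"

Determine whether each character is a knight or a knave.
Frank is a knave.
Tara is a knight.

Verification:
- Frank (knave) says "Tara is a knave" - this is FALSE (a lie) because Tara is a knight.
- Tara (knight) says "Frank and I are different types" - this is TRUE because Tara is a knight and Frank is a knave.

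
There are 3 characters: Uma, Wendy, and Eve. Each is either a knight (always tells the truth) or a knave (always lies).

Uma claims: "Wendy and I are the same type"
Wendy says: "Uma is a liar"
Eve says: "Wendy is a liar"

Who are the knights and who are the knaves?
Uma is a knave.
Wendy is a knight.
Eve is a knave.

Verification:
- Uma (knave) says "Wendy and I are the same type" - this is FALSE (a lie) because Uma is a knave and Wendy is a knight.
- Wendy (knight) says "Uma is a liar" - this is TRUE because Uma is a knave.
- Eve (knave) says "Wendy is a liar" - this is FALSE (a lie) because Wendy is a knight.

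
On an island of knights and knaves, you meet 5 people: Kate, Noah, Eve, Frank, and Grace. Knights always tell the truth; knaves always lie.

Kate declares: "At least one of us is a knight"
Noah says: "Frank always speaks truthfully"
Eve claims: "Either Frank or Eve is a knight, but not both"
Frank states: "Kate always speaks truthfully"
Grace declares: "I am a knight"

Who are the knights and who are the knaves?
Kate is a knave.
Noah is a knave.
Eve is a knave.
Frank is a knave.
Grace is a knave.

Verification:
- Kate (knave) says "At least one of us is a knight" - this is FALSE (a lie) because no one is a knight.
- Noah (knave) says "Frank always speaks truthfully" - this is FALSE (a lie) because Frank is a knave.
- Eve (knave) says "Either Frank or Eve is a knight, but not both" - this is FALSE (a lie) because Frank is a knave and Eve is a knave.
- Frank (knave) says "Kate always speaks truthfully" - this is FALSE (a lie) because Kate is a knave.
- Grace (knave) says "I am a knight" - this is FALSE (a lie) because Grace is a knave.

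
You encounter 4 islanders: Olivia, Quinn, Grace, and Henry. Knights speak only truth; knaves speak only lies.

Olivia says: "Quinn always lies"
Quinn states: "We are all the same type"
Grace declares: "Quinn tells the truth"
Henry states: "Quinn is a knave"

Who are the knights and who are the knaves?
Olivia is a knight.
Quinn is a knave.
Grace is a knave.
Henry is a knight.

Verification:
- Olivia (knight) says "Quinn always lies" - this is TRUE because Quinn is a knave.
- Quinn (knave) says "We are all the same type" - this is FALSE (a lie) because Olivia and Henry are knights and Quinn and Grace are knaves.
- Grace (knave) says "Quinn tells the truth" - this is FALSE (a lie) because Quinn is a knave.
- Henry (knight) says "Quinn is a knave" - this is TRUE because Quinn is a knave.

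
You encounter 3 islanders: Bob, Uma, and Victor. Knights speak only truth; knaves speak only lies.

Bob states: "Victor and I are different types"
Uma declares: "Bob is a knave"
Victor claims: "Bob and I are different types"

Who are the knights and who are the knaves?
Bob is a knave.
Uma is a knight.
Victor is a knave.

Verification:
- Bob (knave) says "Victor and I are different types" - this is FALSE (a lie) because Bob is a knave and Victor is a knave.
- Uma (knight) says "Bob is a knave" - this is TRUE because Bob is a knave.
- Victor (knave) says "Bob and I are different types" - this is FALSE (a lie) because Victor is a knave and Bob is a knave.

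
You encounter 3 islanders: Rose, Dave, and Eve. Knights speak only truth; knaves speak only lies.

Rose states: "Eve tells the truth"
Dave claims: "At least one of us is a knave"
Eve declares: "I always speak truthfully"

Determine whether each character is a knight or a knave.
Rose is a knave.
Dave is a knight.
Eve is a knave.

Verification:
- Rose (knave) says "Eve tells the truth" - this is FALSE (a lie) because Eve is a knave.
- Dave (knight) says "At least one of us is a knave" - this is TRUE because Rose and Eve are knaves.
- Eve (knave) says "I always speak truthfully" - this is FALSE (a lie) because Eve is a knave.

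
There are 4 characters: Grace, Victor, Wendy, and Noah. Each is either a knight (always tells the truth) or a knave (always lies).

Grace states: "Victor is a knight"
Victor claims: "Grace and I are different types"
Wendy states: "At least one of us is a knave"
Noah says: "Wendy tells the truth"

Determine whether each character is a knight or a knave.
Grace is a knave.
Victor is a knave.
Wendy is a knight.
Noah is a knight.

Verification:
- Grace (knave) says "Victor is a knight" - this is FALSE (a lie) because Victor is a knave.
- Victor (knave) says "Grace and I are different types" - this is FALSE (a lie) because Victor is a knave and Grace is a knave.
- Wendy (knight) says "At least one of us is a knave" - this is TRUE because Grace and Victor are knaves.
- Noah (knight) says "Wendy tells the truth" - this is TRUE because Wendy is a knight.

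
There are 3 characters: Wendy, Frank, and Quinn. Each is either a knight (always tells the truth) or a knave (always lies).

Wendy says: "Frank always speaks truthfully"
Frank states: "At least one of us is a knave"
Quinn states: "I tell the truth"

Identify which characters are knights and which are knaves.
Wendy is a knight.
Frank is a knight.
Quinn is a knave.

Verification:
- Wendy (knight) says "Frank always speaks truthfully" - this is TRUE because Frank is a knight.
- Frank (knight) says "At least one of us is a knave" - this is TRUE because Quinn is a knave.
- Quinn (knave) says "I tell the truth" - this is FALSE (a lie) because Quinn is a knave.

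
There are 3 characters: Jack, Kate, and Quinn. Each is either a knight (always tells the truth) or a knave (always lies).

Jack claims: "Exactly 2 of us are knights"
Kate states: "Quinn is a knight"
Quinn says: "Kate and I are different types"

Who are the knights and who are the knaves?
Jack is a knave.
Kate is a knave.
Quinn is a knave.

Verification:
- Jack (knave) says "Exactly 2 of us are knights" - this is FALSE (a lie) because there are 0 knights.
- Kate (knave) says "Quinn is a knight" - this is FALSE (a lie) because Quinn is a knave.
- Quinn (knave) says "Kate and I are different types" - this is FALSE (a lie) because Quinn is a knave and Kate is a knave.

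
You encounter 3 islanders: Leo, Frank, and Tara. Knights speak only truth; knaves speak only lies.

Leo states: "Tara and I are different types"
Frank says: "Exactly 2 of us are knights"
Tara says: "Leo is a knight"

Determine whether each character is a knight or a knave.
Leo is a knave.
Frank is a knave.
Tara is a knave.

Verification:
- Leo (knave) says "Tara and I are different types" - this is FALSE (a lie) because Leo is a knave and Tara is a knave.
- Frank (knave) says "Exactly 2 of us are knights" - this is FALSE (a lie) because there are 0 knights.
- Tara (knave) says "Leo is a knight" - this is FALSE (a lie) because Leo is a knave.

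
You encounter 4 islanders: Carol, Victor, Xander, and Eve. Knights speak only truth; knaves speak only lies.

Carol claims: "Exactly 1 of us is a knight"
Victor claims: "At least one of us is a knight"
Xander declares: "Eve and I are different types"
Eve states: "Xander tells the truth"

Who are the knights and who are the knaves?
Carol is a knave.
Victor is a knave.
Xander is a knave.
Eve is a knave.

Verification:
- Carol (knave) says "Exactly 1 of us is a knight" - this is FALSE (a lie) because there are 0 knights.
- Victor (knave) says "At least one of us is a knight" - this is FALSE (a lie) because no one is a knight.
- Xander (knave) says "Eve and I are different types" - this is FALSE (a lie) because Xander is a knave and Eve is a knave.
- Eve (knave) says "Xander tells the truth" - this is FALSE (a lie) because Xander is a knave.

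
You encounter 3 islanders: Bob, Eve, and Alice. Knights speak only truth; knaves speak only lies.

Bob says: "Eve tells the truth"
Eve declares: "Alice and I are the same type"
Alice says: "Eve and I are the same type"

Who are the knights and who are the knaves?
Bob is a knight.
Eve is a knight.
Alice is a knight.

Verification:
- Bob (knight) says "Eve tells the truth" - this is TRUE because Eve is a knight.
- Eve (knight) says "Alice and I are the same type" - this is TRUE because Eve is a knight and Alice is a knight.
- Alice (knight) says "Eve and I are the same type" - this is TRUE because Alice is a knight and Eve is a knight.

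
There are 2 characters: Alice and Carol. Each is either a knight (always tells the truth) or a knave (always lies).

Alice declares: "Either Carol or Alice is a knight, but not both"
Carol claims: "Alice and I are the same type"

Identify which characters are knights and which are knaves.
Alice is a knight.
Carol is a knave.

Verification:
- Alice (knight) says "Either Carol or Alice is a knight, but not both" - this is TRUE because Carol is a knave and Alice is a knight.
- Carol (knave) says "Alice and I are the same type" - this is FALSE (a lie) because Carol is a knave and Alice is a knight.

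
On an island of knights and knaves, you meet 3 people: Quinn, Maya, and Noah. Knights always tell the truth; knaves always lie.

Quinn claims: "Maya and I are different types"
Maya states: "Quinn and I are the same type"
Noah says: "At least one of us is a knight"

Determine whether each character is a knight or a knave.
Quinn is a knight.
Maya is a knave.
Noah is a knight.

Verification:
- Quinn (knight) says "Maya and I are different types" - this is TRUE because Quinn is a knight and Maya is a knave.
- Maya (knave) says "Quinn and I are the same type" - this is FALSE (a lie) because Maya is a knave and Quinn is a knight.
- Noah (knight) says "At least one of us is a knight" - this is TRUE because Quinn and Noah are knights.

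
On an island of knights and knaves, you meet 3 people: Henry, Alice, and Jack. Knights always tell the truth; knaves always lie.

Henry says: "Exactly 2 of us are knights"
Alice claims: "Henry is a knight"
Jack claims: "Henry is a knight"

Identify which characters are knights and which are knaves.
Henry is a knave.
Alice is a knave.
Jack is a knave.

Verification:
- Henry (knave) says "Exactly 2 of us are knights" - this is FALSE (a lie) because there are 0 knights.
- Alice (knave) says "Henry is a knight" - this is FALSE (a lie) because Henry is a knave.
- Jack (knave) says "Henry is a knight" - this is FALSE (a lie) because Henry is a knave.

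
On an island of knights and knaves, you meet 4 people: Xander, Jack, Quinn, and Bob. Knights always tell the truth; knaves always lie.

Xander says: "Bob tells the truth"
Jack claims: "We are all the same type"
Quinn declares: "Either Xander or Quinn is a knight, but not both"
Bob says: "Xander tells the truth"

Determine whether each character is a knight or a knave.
Xander is a knave.
Jack is a knave.
Quinn is a knight.
Bob is a knave.

Verification:
- Xander (knave) says "Bob tells the truth" - this is FALSE (a lie) because Bob is a knave.
- Jack (knave) says "We are all the same type" - this is FALSE (a lie) because Quinn is a knight and Xander, Jack, and Bob are knaves.
- Quinn (knight) says "Either Xander or Quinn is a knight, but not both" - this is TRUE because Xander is a knave and Quinn is a knight.
- Bob (knave) says "Xander tells the truth" - this is FALSE (a lie) because Xander is a knave.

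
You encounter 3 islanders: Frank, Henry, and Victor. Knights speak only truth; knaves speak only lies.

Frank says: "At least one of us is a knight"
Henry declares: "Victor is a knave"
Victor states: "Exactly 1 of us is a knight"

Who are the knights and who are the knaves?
Frank is a knight.
Henry is a knight.
Victor is a knave.

Verification:
- Frank (knight) says "At least one of us is a knight" - this is TRUE because Frank and Henry are knights.
- Henry (knight) says "Victor is a knave" - this is TRUE because Victor is a knave.
- Victor (knave) says "Exactly 1 of us is a knight" - this is FALSE (a lie) because there are 2 knights.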